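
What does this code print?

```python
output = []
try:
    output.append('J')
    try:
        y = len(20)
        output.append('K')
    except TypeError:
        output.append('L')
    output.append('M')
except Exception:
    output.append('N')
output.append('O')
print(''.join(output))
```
JLMO

Inner exception caught by inner handler, outer continues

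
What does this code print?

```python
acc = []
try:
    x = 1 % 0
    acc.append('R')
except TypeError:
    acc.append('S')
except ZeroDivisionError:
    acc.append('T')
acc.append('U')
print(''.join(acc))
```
TU

ZeroDivisionError is caught by its specific handler, not TypeError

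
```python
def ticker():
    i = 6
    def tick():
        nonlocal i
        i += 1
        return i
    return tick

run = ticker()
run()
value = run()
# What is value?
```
8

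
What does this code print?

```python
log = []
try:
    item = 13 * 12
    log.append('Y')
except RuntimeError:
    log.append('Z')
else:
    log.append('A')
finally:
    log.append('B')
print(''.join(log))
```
YAB

else runs before finally when no exception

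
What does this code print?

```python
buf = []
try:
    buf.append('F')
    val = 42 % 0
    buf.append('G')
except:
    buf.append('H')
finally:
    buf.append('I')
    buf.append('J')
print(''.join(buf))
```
FHIJ

Code before exception runs, then except, then all of finally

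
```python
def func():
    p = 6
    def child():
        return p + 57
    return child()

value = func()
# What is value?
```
63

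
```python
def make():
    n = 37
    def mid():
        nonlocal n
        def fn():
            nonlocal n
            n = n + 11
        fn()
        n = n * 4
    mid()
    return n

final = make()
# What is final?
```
192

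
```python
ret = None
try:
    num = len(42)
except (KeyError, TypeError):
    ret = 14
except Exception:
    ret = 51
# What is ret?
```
14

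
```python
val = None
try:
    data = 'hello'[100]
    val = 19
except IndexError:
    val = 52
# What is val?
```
52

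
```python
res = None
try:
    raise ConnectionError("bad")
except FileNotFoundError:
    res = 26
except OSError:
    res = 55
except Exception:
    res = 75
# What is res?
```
55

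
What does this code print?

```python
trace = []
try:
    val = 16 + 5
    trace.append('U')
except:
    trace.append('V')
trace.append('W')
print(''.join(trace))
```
UW

No exception, try block completes normally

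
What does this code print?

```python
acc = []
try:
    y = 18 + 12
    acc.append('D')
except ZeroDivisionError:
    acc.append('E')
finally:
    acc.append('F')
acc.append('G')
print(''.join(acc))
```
DFG

finally runs after normal execution too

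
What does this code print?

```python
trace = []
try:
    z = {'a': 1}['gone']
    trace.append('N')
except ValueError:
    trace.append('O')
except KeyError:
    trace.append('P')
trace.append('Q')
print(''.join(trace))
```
PQ

KeyError is caught by its specific handler, not ValueError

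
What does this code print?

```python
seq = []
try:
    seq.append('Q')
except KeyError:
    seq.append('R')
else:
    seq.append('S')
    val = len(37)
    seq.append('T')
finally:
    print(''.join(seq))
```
QS

Try succeeds, else appends 'S', TypeError in else is uncaught, finally prints before exception propagates ('T' never appended)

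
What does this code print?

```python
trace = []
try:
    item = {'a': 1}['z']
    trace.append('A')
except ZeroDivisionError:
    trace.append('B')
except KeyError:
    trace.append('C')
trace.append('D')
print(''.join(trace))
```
CD

KeyError is caught by its specific handler, not ZeroDivisionError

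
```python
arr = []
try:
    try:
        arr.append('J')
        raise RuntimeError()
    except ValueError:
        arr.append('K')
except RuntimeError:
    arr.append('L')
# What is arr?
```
['J', 'L']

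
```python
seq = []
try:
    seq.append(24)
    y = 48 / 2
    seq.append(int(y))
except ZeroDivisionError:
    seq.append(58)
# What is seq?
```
[24, 24]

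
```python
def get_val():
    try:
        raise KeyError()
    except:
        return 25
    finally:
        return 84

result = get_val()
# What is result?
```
84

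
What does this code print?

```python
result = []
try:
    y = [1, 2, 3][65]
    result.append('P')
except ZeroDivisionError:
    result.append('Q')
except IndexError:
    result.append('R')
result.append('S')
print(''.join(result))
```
RS

IndexError is caught by its specific handler, not ZeroDivisionError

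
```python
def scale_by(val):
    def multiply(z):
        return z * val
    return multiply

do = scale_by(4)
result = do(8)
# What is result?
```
32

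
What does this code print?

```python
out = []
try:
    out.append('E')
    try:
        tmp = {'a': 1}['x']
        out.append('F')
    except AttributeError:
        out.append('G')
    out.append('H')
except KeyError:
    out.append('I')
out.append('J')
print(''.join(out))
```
EIJ

Inner handler doesn't match, propagates to outer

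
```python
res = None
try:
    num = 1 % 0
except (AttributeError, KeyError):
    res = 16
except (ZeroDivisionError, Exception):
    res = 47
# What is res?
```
47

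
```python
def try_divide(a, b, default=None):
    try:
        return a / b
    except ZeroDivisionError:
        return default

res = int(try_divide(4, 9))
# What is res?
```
0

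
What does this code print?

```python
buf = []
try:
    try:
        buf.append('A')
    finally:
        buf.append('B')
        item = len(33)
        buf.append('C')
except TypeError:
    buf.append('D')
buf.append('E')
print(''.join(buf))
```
ABDE

Exception in inner finally caught by outer except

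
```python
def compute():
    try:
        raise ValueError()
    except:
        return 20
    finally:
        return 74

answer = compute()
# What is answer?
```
74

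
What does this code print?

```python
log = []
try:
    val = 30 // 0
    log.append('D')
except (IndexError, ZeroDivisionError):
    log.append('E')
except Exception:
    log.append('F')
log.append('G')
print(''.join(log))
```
EG

ZeroDivisionError matches tuple containing it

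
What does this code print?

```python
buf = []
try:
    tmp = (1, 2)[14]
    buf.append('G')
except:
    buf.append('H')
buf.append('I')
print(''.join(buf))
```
HI

Exception raised in try, caught by bare except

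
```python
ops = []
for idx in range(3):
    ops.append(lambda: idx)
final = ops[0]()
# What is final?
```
2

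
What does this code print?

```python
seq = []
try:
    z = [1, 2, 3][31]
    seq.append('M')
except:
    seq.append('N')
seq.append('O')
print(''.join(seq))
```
NO

Exception raised in try, caught by bare except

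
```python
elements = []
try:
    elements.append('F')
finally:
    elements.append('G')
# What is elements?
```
['F', 'G']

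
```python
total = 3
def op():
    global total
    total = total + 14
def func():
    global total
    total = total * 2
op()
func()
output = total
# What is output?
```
34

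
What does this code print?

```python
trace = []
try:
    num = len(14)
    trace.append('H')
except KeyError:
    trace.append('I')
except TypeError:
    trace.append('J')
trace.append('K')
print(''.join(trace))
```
JK

TypeError is caught by its specific handler, not KeyError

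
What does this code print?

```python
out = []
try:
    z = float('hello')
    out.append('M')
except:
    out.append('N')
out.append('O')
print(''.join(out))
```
NO

Exception raised in try, caught by bare except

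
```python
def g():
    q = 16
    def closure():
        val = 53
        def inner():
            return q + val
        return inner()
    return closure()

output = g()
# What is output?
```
69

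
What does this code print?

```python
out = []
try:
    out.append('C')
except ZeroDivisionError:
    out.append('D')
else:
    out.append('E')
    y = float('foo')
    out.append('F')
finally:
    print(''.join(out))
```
CE

Try succeeds, else appends 'E', ValueError in else is uncaught, finally prints before exception propagates ('F' never appended)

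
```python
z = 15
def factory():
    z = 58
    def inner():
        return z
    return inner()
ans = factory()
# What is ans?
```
58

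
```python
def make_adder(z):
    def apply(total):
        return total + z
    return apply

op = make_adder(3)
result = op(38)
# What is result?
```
41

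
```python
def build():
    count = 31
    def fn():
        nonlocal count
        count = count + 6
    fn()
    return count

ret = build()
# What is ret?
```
37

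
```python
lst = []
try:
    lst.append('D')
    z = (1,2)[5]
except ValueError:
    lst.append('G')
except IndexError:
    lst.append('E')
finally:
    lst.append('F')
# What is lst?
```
['D', 'E', 'F']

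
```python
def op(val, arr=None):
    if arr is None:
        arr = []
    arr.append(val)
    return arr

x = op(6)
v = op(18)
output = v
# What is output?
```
[18]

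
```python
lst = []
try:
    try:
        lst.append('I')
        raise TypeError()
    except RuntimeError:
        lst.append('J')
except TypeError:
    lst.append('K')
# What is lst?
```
['I', 'K']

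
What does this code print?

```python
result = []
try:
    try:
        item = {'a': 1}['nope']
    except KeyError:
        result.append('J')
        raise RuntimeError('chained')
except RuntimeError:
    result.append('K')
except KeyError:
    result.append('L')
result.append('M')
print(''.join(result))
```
JKM

RuntimeError raised and caught, original KeyError not re-raised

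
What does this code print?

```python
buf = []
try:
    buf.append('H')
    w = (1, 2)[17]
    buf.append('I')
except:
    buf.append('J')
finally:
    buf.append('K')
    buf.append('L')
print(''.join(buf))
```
HJKL

Code before exception runs, then except, then all of finally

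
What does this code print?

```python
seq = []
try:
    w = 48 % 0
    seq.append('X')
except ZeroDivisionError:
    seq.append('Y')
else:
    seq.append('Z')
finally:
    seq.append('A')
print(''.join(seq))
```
YA

Exception: except runs, else skipped, finally runs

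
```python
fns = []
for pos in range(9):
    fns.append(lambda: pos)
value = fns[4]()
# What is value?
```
8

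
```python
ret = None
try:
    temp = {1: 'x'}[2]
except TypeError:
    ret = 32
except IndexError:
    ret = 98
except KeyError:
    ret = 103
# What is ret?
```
103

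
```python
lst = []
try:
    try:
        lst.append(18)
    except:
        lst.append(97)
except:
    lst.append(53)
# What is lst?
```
[18]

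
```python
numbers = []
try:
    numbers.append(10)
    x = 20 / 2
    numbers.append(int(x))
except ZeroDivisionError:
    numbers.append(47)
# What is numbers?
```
[10, 10]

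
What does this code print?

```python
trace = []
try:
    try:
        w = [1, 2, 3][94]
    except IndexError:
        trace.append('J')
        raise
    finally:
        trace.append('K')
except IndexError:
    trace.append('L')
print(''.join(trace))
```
JKL

finally runs before re-raised exception propagates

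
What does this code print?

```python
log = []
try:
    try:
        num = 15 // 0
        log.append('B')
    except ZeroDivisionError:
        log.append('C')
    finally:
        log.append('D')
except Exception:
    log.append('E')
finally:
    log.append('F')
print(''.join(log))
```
CDF

Both finally blocks run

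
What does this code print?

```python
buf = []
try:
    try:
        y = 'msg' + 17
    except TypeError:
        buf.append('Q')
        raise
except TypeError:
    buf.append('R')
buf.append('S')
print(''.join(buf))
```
QRS

raise without argument re-raises current exception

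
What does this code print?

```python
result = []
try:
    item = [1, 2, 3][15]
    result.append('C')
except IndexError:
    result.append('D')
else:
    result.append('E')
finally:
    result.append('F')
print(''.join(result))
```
DF

Exception: except runs, else skipped, finally runs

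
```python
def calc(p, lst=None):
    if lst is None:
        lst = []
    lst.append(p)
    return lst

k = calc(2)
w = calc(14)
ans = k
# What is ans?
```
[2]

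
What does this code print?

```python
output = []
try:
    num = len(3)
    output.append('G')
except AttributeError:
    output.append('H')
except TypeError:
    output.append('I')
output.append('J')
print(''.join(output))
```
IJ

TypeError is caught by its specific handler, not AttributeError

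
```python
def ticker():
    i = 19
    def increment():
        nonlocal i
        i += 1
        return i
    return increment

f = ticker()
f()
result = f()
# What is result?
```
21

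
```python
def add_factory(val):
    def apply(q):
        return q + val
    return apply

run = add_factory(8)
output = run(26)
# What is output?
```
34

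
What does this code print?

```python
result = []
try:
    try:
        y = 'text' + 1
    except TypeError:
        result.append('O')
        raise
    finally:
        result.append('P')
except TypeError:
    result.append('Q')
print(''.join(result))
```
OPQ

finally runs before re-raised exception propagates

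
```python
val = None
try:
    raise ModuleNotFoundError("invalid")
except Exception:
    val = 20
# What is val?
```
20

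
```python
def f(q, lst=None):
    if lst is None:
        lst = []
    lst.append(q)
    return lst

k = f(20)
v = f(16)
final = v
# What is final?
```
[16]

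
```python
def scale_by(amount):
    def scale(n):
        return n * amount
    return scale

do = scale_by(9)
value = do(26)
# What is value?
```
234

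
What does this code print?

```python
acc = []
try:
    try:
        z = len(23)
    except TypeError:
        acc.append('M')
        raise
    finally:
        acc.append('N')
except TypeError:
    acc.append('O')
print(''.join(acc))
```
MNO

finally runs before re-raised exception propagates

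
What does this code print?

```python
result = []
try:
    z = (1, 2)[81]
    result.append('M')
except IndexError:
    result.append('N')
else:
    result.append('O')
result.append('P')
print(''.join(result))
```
NP

else block skipped when exception is caught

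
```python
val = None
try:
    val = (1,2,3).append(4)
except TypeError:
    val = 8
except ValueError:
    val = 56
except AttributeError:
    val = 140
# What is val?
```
140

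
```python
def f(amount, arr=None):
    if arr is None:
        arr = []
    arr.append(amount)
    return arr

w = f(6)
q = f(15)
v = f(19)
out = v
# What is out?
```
[19]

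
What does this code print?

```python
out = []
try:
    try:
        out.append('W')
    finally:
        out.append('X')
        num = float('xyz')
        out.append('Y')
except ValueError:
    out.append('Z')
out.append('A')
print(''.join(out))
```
WXZA

Exception in inner finally caught by outer except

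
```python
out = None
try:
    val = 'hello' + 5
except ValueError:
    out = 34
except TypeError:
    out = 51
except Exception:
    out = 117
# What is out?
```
51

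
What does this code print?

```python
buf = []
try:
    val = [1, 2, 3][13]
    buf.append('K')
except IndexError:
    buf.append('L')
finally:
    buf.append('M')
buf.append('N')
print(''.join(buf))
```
LMN

finally always runs, even after exception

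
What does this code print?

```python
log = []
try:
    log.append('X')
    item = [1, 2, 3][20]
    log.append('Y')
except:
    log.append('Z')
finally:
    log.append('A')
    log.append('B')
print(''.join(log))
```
XZAB

Code before exception runs, then except, then all of finally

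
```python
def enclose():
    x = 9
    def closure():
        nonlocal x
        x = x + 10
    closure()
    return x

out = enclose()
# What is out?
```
19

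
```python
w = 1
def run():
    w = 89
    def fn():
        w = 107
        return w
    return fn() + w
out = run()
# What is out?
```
196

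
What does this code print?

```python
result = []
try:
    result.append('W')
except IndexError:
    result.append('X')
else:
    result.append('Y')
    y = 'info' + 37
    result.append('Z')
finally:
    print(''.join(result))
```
WY

Try succeeds, else appends 'Y', TypeError in else is uncaught, finally prints before exception propagates ('Z' never appended)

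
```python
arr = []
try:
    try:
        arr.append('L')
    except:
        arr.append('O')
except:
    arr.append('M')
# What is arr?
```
['L']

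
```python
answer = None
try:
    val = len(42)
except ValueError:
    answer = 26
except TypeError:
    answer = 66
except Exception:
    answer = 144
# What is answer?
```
66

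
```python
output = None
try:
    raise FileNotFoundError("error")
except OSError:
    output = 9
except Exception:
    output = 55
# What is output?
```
9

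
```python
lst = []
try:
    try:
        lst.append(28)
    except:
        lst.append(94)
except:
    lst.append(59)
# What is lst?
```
[28]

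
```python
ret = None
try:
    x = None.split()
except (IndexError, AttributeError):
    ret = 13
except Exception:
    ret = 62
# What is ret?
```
13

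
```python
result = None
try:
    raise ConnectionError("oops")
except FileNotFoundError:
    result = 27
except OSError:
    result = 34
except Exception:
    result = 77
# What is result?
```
34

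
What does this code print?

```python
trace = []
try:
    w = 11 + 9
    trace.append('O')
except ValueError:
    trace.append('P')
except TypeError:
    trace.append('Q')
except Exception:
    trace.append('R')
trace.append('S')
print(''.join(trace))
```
OS

No exception, try block completes normally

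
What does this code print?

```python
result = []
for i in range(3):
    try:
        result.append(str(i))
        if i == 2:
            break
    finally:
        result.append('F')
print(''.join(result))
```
0F1F2F

finally runs even when breaking out of loop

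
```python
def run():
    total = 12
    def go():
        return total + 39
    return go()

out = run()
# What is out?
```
51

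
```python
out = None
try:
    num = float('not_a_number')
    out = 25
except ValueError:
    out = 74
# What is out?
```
74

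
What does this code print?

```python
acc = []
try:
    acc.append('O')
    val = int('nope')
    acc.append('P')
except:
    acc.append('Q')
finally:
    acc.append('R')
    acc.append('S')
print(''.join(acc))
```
OQRS

Code before exception runs, then except, then all of finally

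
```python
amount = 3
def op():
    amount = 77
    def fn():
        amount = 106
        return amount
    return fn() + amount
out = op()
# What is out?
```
183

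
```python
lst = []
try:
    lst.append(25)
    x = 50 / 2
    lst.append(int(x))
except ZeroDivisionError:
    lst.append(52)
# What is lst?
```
[25, 25]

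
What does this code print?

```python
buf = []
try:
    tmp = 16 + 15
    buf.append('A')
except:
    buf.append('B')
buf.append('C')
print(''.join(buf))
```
AC

No exception, try block completes normally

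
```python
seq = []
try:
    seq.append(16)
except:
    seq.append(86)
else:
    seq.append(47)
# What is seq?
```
[16, 47]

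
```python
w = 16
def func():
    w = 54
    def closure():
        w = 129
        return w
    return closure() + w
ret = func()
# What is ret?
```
183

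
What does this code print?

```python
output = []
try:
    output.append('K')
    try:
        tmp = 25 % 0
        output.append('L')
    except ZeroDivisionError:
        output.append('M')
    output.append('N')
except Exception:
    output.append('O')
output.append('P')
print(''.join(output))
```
KMNP

Inner exception caught by inner handler, outer continues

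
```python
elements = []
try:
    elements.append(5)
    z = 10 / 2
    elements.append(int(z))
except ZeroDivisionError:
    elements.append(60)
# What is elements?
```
[5, 5]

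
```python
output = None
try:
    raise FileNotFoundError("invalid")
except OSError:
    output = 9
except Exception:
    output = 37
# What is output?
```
9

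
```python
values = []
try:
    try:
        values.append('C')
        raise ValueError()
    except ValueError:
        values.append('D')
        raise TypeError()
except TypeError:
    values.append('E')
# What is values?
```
['C', 'D', 'E']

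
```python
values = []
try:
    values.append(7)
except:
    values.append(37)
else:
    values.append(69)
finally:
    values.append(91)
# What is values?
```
[7, 69, 91]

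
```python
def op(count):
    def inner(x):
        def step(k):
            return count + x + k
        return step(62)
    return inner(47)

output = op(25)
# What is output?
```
134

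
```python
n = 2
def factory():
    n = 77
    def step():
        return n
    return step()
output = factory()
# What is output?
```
77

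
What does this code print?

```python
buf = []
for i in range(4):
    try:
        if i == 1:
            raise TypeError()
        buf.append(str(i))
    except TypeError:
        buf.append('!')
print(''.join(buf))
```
0!23

Exception on i=1 caught, loop continues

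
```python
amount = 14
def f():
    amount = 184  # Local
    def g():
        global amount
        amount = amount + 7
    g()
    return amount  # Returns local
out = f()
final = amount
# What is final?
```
21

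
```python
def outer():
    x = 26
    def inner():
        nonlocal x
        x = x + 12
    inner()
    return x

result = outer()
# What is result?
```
38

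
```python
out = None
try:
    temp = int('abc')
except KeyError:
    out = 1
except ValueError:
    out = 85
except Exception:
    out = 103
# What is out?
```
85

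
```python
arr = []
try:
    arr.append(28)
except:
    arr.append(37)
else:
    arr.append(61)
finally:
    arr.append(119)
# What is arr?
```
[28, 61, 119]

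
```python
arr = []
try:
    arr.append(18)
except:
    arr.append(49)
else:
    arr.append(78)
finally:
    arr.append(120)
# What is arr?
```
[18, 78, 120]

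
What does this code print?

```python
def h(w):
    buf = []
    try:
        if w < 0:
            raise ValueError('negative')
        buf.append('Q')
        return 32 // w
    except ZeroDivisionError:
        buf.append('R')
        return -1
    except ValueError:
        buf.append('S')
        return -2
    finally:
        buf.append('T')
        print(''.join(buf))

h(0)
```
QRT

w=0 causes ZeroDivisionError, caught, finally prints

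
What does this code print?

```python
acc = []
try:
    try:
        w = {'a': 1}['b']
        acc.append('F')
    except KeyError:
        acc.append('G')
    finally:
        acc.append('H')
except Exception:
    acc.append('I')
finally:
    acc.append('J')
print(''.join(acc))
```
GHJ

Both finally blocks run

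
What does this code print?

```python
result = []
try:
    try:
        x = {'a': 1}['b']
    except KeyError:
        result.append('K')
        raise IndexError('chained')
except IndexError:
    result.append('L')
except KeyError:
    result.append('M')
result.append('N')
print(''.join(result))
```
KLN

IndexError raised and caught, original KeyError not re-raised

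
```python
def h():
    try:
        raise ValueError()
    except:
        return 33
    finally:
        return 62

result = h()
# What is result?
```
62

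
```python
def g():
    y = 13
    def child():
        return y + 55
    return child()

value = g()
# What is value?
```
68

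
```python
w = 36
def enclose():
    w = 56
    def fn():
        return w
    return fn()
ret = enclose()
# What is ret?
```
56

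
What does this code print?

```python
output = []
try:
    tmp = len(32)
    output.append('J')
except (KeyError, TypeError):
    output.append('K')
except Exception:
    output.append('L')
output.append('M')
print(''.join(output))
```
KM

TypeError matches tuple containing it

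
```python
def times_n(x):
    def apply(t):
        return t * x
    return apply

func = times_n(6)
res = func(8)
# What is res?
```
48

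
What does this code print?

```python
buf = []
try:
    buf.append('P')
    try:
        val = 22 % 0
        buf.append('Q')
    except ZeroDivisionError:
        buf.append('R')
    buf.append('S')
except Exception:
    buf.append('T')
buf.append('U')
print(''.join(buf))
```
PRSU

Inner exception caught by inner handler, outer continues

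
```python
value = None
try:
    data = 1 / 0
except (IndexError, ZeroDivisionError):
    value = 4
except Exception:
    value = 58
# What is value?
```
4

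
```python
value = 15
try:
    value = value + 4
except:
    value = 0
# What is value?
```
19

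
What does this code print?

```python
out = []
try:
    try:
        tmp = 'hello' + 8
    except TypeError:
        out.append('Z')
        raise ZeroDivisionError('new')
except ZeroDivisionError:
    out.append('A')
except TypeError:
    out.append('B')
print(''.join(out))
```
ZA

New ZeroDivisionError raised, caught by outer ZeroDivisionError handler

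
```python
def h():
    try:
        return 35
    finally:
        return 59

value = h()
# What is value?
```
59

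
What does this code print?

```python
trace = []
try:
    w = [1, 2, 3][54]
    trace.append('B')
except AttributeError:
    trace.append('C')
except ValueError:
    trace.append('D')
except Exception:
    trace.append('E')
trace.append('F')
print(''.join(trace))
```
EF

IndexError not specifically caught, falls to Exception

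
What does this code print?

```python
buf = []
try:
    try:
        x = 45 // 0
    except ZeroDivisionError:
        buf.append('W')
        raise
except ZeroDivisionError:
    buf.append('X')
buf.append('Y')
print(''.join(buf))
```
WXY

raise without argument re-raises current exception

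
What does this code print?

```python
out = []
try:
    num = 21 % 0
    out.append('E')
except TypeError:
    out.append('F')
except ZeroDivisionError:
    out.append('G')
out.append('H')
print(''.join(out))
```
GH

ZeroDivisionError is caught by its specific handler, not TypeError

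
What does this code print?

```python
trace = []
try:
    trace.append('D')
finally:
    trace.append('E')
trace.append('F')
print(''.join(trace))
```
DEF

try/finally without except, no exception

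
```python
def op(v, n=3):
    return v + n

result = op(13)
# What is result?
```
16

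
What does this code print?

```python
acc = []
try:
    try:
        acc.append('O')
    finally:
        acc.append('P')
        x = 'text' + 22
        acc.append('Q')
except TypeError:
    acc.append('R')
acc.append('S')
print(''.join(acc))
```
OPRS

Exception in inner finally caught by outer except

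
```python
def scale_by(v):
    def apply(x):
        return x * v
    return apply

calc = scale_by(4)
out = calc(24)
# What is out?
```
96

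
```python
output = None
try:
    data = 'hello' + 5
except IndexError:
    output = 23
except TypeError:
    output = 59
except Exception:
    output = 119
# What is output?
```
59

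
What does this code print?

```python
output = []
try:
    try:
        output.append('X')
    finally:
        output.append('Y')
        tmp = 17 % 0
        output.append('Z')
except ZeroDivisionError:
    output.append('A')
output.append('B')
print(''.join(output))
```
XYAB

Exception in inner finally caught by outer except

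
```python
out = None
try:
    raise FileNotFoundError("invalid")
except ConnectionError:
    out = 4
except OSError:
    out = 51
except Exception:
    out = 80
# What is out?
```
51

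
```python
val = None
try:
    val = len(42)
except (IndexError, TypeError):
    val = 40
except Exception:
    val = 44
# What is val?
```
40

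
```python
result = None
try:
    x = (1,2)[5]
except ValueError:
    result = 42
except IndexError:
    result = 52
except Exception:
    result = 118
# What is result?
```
52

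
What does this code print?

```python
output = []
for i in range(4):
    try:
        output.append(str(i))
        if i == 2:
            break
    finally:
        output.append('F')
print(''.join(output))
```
0F1F2F

finally runs even when breaking out of loop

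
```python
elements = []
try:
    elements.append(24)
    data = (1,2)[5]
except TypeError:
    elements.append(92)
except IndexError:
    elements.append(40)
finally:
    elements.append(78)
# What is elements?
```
[24, 40, 78]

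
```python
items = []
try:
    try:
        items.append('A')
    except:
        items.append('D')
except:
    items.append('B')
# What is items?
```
['A']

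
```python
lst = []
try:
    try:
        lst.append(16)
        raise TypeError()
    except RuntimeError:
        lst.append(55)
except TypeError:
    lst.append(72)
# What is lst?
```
[16, 72]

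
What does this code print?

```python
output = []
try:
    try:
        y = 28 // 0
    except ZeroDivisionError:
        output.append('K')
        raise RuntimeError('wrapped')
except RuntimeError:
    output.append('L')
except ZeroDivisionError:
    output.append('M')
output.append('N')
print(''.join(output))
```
KLN

RuntimeError raised and caught, original ZeroDivisionError not re-raised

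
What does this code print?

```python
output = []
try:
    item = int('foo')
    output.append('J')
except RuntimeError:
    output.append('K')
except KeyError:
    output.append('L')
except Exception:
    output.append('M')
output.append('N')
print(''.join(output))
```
MN

ValueError not specifically caught, falls to Exception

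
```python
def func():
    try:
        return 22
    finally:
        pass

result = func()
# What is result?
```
22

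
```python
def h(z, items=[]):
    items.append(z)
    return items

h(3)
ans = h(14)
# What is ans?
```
[3, 14]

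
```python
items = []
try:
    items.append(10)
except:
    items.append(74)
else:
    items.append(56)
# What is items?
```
[10, 56]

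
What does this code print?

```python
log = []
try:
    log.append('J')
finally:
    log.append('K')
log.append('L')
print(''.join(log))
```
JKL

try/finally without except, no exception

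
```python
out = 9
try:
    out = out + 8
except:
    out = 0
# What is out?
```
17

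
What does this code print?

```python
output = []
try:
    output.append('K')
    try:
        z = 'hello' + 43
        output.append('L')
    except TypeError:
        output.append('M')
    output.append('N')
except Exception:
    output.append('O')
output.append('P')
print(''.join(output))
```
KMNP

Inner exception caught by inner handler, outer continues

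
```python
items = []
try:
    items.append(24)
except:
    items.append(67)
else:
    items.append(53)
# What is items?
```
[24, 53]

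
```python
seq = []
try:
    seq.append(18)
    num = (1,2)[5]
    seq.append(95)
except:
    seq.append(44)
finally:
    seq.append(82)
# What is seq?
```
[18, 44, 82]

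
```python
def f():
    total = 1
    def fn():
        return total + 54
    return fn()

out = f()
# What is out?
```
55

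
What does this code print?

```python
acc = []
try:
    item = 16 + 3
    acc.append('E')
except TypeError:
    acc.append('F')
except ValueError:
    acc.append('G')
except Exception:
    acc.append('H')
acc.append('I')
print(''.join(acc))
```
EI

No exception, try block completes normally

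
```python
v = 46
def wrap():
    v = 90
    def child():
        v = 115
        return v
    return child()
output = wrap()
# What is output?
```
115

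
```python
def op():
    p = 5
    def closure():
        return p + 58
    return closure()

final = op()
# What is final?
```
63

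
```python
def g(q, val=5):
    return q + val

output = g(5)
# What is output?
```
10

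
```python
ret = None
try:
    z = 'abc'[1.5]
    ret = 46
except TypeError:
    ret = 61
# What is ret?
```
61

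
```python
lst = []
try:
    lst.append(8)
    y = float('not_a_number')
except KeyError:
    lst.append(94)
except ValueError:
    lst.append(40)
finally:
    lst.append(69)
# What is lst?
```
[8, 40, 69]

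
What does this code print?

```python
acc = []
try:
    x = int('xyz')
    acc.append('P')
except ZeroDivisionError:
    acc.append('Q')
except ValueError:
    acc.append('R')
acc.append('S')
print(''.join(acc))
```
RS

ValueError is caught by its specific handler, not ZeroDivisionError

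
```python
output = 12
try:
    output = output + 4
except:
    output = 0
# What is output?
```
16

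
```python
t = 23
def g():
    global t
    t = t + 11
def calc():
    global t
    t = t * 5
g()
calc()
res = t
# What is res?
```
170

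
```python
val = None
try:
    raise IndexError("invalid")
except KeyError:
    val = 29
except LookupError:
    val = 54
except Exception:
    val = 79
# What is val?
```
54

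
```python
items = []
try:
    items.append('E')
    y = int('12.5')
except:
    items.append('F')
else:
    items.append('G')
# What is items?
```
['E', 'F']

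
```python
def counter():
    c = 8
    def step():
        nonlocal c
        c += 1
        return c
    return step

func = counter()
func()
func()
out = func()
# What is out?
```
11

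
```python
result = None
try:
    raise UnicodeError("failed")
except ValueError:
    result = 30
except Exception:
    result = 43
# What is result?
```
30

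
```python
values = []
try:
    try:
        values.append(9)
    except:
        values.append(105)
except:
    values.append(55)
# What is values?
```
[9]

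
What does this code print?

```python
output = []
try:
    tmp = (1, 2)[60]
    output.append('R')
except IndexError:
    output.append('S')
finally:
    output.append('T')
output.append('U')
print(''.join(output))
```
STU

finally always runs, even after exception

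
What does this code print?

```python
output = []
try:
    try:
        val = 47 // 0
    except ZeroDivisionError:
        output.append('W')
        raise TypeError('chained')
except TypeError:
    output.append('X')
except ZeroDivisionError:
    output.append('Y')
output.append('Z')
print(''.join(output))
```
WXZ

TypeError raised and caught, original ZeroDivisionError not re-raised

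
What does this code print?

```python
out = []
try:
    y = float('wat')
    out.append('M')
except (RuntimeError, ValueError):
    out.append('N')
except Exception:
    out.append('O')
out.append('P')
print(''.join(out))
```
NP

ValueError matches tuple containing it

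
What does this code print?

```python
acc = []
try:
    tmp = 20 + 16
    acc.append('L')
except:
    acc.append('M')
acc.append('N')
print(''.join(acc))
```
LN

No exception, try block completes normally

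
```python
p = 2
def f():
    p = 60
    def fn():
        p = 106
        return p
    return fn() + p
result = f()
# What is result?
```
166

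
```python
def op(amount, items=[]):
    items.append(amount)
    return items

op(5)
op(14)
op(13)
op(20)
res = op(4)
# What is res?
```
[5, 14, 13, 20, 4]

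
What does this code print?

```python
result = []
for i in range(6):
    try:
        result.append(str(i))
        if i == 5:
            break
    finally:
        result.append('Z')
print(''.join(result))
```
0Z1Z2Z3Z4Z5Z

finally runs even when breaking out of loop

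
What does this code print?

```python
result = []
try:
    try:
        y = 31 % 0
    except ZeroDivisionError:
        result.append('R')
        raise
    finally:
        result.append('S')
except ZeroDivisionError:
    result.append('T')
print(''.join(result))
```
RST

finally runs before re-raised exception propagates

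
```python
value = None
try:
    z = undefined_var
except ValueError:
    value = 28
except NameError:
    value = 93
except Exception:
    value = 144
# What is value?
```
93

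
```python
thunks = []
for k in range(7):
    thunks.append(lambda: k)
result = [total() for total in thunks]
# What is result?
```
[6, 6, 6, 6, 6, 6, 6]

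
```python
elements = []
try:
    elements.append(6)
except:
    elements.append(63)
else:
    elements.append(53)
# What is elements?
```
[6, 53]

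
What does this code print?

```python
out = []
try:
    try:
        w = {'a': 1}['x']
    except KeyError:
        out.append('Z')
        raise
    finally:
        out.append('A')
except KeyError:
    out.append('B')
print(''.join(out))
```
ZAB

finally runs before re-raised exception propagates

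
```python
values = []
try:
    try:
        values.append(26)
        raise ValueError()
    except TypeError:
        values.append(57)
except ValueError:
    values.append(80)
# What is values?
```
[26, 80]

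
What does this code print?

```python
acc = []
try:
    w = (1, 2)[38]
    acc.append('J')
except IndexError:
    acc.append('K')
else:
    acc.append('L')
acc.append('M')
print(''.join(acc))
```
KM

else block skipped when exception is caught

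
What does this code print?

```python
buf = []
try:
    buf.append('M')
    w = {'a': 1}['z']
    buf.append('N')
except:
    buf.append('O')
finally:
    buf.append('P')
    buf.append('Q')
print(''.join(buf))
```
MOPQ

Code before exception runs, then except, then all of finally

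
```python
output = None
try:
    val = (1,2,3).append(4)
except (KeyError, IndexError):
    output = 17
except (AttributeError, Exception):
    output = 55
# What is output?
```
55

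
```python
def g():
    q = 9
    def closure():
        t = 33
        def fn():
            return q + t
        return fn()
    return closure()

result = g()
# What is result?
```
42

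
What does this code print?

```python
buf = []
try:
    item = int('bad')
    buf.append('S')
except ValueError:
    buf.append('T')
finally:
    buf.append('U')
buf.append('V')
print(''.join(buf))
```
TUV

finally always runs, even after exception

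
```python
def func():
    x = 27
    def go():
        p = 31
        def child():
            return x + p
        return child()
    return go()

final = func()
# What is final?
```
58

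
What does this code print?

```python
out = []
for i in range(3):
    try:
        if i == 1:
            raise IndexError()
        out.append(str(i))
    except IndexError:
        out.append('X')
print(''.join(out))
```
0X2

Exception on i=1 caught, loop continues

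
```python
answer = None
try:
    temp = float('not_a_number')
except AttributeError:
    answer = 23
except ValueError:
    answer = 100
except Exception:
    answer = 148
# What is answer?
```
100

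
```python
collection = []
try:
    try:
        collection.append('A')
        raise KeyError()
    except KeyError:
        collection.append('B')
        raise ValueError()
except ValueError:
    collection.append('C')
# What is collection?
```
['A', 'B', 'C']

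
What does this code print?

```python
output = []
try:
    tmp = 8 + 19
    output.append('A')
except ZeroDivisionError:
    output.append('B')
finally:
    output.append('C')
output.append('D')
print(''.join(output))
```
ACD

finally runs after normal execution too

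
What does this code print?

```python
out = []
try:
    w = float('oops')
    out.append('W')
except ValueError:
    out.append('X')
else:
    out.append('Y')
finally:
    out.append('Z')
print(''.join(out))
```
XZ

Exception: except runs, else skipped, finally runs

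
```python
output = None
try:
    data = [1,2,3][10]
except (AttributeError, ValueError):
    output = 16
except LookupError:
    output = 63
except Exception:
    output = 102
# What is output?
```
63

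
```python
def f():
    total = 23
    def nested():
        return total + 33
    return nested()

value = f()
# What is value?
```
56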